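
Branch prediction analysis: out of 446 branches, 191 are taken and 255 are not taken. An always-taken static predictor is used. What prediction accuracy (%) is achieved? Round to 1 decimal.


Predictor: always-taken
Correct predictions = 191
Accuracy = 191 / 446 * 100 = 42.8%

42.8


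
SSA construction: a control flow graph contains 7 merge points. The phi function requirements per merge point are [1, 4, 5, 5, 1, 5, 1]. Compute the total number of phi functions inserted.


Total phi functions = sum of phi functions at each join node
= 1 + 4 + 5 + 5 + 1 + 5 + 1 = 22

22


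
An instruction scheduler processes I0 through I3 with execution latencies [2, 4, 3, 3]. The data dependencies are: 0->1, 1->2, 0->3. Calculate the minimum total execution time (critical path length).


Compute longest path through dependency graph: dist(Ik) = max over predecessors of dist + latency(Ik).
dist(I0) = latency 2 = 2
dist(I1) = dist(I0) + 4 = 2 + 4 = 6
dist(I2) = dist(I1) + 3 = 6 + 3 = 9
dist(I3) = dist(I0) + 3 = 2 + 3 = 5
Critical path = max dist = 9

9


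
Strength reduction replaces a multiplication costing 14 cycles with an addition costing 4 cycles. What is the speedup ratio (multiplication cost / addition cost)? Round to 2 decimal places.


Ratio = mult_cost / add_cost = 14 / 4 = 3.5

3.5


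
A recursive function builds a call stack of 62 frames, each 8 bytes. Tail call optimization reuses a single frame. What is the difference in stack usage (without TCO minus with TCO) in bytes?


Without TCO: 62 * 8 = 496 bytes
With TCO: reuse 1 frame = 8 bytes
Savings = 496 - 8 = 488

488


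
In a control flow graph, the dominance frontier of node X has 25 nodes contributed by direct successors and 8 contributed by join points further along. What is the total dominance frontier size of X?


DF(X) = direct successor contributions + join point contributions
= 25 + 8 = 33

33


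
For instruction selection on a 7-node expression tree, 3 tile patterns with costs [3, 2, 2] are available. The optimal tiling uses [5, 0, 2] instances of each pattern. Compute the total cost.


Total cost = sum(count_i * cost_i)
= 5*3 + 0*2 + 2*2
= 19

19


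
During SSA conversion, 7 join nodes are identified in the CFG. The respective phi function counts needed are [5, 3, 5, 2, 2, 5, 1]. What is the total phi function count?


Total phi functions = sum of phi functions at each join node
= 5 + 3 + 5 + 2 + 2 + 5 + 1 = 23

23


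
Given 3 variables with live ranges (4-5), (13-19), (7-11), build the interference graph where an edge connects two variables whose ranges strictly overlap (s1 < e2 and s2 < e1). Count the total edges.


Check all pairs for overlapping intervals.
Two intervals (s1,e1) and (s2,e2) overlap if s1 < e2 and s2 < e1.
v0 (4-5) vs v1..v2: overlaps none -> 0
v1 (13-19) vs v2: overlaps none -> 0
Total overlapping pairs = 0 + 0 = 0

0


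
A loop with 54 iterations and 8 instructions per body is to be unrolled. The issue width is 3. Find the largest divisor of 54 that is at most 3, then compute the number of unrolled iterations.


Largest divisor of 54 <= 3 is 3
New iterations = 54 / 3 = 18

18


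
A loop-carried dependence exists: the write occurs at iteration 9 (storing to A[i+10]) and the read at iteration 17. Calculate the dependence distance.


Distance = read iteration - write iteration
= 17 - 9 = 8

8


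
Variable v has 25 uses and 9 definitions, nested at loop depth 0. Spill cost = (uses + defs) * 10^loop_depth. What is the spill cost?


uses + defs = 25 + 9 = 34
10^0 = 1
Spill cost = 34 * 1 = 34

34


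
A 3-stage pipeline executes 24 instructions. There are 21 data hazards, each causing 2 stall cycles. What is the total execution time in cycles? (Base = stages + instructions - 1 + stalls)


Base cycles = 3 + 24 - 1 = 26
Total stalls = 21 * 2 = 42
Total = 26 + 42 = 68

68


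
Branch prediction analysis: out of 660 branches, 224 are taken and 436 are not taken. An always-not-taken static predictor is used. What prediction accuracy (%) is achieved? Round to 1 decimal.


Predictor: always-not-taken
Correct predictions = 436
Accuracy = 436 / 660 * 100 = 66.1%

66.1


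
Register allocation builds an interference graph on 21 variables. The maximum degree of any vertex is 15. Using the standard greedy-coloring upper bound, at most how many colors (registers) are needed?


Greedy coloring never needs more than (max_degree + 1) colors: when coloring a vertex, at most max_degree neighbors are already colored.
Upper bound = 15 + 1 = 16

16


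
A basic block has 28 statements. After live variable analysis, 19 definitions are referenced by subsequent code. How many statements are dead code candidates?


Dead code = total statements - live definitions
= 28 - 19 = 9

9


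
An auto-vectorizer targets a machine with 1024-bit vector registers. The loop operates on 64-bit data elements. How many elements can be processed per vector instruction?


Width = SIMD bits / data type bits
= 1024 / 64 = 16

16


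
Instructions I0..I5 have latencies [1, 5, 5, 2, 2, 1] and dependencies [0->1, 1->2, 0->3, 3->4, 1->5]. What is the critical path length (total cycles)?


Compute longest path through dependency graph: dist(Ik) = max over predecessors of dist + latency(Ik).
dist(I0) = latency 1 = 1
dist(I1) = dist(I0) + 5 = 1 + 5 = 6
dist(I2) = dist(I1) + 5 = 6 + 5 = 11
dist(I3) = dist(I0) + 2 = 1 + 2 = 3
dist(I4) = dist(I3) + 2 = 3 + 2 = 5
dist(I5) = dist(I1) + 1 = 6 + 1 = 7
Critical path = max dist = 11

11


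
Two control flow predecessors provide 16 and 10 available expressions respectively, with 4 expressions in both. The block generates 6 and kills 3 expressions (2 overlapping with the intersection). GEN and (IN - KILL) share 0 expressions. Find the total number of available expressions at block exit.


IN = intersection of predecessors = 4
IN - KILL = 4 - 2 = 2
|OUT| = |GEN| + |IN - KILL| - |GEN ∩ (IN - KILL)| = 6 + 2 - 0 = 8

8


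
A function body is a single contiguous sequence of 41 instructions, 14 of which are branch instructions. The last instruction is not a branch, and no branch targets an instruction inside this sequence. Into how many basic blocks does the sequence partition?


With no in-sequence branch targets, the leaders are the first instruction plus the instruction after each branch.
Number of basic blocks = branches + 1
= 14 + 1 = 15

15


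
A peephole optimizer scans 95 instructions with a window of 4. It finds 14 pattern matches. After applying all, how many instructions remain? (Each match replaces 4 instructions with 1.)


Each match removes 3 instructions.
Total removed = 14 * 3 = 42
Remaining = 95 - 42 = 53

53


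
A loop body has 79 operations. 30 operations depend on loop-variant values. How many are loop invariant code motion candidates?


Invariant candidates = total - loop-dependent
= 79 - 30 = 49

49


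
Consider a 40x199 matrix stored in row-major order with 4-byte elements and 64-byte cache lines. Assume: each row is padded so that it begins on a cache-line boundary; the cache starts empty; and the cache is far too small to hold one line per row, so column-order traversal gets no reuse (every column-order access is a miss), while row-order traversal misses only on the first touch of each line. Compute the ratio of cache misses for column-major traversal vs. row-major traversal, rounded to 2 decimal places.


Each row occupies 199 * 4 = 796 bytes and starts on a line boundary, so it spans ceil(796 / 64) = 13 cache lines.
Row-major traversal misses (one per line touched): 40 * ceil(199 * 4 / 64) = 520
Column-major traversal misses (no reuse, every access misses): 40 * 199 = 7960
Ratio = 7960 / 520 = 15.31

15.31


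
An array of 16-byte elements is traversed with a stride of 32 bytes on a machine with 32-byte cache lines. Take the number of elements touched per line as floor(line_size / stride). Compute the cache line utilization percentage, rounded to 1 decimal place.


Elements per cache line = floor(32 / 32) = 1
Bytes used = 1 * 16 = 16
Utilization = 16 / 32 * 100 = 50.0%

50.0


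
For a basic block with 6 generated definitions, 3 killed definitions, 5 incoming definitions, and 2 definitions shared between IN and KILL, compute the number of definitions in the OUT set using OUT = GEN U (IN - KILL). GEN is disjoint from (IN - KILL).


IN - KILL: 5 - 2 = 3 surviving definitions
OUT = GEN + surviving = 6 + 3 = 9

9


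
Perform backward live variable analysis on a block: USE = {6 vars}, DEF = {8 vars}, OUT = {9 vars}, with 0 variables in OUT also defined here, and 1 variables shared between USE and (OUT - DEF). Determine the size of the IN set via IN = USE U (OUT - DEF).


OUT - DEF: 9 - 0 = 9
|IN| = |USE| + |OUT - DEF| - |USE ∩ (OUT - DEF)| = 6 + 9 - 1 = 14

14


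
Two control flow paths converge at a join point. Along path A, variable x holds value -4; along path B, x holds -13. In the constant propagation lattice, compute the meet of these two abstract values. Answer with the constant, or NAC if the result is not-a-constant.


Meet operation: if both paths give the same constant, result is that constant; if they differ, result is NAC (not-a-constant).
Path A: -4, Path B: -13 -> differ
Result: not-a-constant -> NAC

NAC


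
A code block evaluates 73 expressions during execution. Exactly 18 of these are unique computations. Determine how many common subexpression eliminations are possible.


CSE count = total expressions - unique expressions
= 73 - 18 = 55

55


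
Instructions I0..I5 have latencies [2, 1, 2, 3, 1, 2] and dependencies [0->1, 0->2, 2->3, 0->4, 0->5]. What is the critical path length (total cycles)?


Compute longest path through dependency graph: dist(Ik) = max over predecessors of dist + latency(Ik).
dist(I0) = latency 2 = 2
dist(I1) = dist(I0) + 1 = 2 + 1 = 3
dist(I2) = dist(I0) + 2 = 2 + 2 = 4
dist(I3) = dist(I2) + 3 = 4 + 3 = 7
dist(I4) = dist(I0) + 1 = 2 + 1 = 3
dist(I5) = dist(I0) + 2 = 2 + 2 = 4
Critical path = max dist = 7

7


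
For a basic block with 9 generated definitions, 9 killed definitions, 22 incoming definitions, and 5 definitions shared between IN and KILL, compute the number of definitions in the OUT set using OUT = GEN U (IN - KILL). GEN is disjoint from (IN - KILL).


IN - KILL: 22 - 5 = 17 surviving definitions
OUT = GEN + surviving = 9 + 17 = 26

26


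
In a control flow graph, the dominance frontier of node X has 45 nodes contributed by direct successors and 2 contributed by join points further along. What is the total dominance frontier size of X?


DF(X) = direct successor contributions + join point contributions
= 45 + 2 = 47

47


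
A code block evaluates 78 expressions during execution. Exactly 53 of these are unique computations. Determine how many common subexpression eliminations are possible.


CSE count = total expressions - unique expressions
= 78 - 53 = 25

25


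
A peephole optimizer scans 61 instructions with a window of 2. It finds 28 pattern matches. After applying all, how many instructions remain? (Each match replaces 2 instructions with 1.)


Each match removes 1 instructions.
Total removed = 28 * 1 = 28
Remaining = 61 - 28 = 33

33


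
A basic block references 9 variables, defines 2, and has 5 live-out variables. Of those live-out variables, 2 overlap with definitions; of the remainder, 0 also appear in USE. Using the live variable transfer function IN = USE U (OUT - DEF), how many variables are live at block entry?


OUT - DEF: 5 - 2 = 3
|IN| = |USE| + |OUT - DEF| - |USE ∩ (OUT - DEF)| = 9 + 3 - 0 = 12

12


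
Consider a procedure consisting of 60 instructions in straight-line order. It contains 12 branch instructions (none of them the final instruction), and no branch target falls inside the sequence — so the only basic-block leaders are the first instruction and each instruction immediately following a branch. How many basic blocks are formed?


With no in-sequence branch targets, the leaders are the first instruction plus the instruction after each branch.
Number of basic blocks = branches + 1
= 12 + 1 = 13

13


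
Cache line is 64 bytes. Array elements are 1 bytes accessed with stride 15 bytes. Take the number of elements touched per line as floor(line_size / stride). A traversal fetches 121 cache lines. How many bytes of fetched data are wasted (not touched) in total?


Elements per line = floor(64 / 15) = 4
Bytes used per line = 4 * 1 = 4
Wasted per line = 64 - 4 = 60
Total wasted = 60 * 121 = 7260

7260


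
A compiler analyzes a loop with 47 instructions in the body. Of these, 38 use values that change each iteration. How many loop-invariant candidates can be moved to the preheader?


Invariant candidates = total - loop-dependent
= 47 - 38 = 9

9


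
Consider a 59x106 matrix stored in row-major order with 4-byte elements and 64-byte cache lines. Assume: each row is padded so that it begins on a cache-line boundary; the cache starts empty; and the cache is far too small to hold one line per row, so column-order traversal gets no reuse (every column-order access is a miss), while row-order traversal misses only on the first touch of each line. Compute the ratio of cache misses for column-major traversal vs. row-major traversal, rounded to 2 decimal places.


Each row occupies 106 * 4 = 424 bytes and starts on a line boundary, so it spans ceil(424 / 64) = 7 cache lines.
Row-major traversal misses (one per line touched): 59 * ceil(106 * 4 / 64) = 413
Column-major traversal misses (no reuse, every access misses): 59 * 106 = 6254
Ratio = 6254 / 413 = 15.14

15.14


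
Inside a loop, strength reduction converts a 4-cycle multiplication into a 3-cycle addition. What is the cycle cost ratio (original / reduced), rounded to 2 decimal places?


Ratio = mult_cost / add_cost = 4 / 3 = 1.33

1.33


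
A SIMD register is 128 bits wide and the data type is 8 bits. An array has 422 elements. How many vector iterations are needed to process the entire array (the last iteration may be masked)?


Width = 128 / 8 = 16 elements per vector op
Iterations = ceil(422 / 16) = 27

27


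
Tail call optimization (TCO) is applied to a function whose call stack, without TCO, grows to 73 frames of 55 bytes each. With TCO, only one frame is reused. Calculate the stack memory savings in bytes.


Without TCO: 73 * 55 = 4015 bytes
With TCO: reuse 1 frame = 55 bytes
Savings = 4015 - 55 = 3960

3960


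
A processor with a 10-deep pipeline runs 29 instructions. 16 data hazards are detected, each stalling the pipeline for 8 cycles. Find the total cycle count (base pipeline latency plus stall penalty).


Base cycles = 10 + 29 - 1 = 38
Total stalls = 16 * 8 = 128
Total = 38 + 128 = 166

166


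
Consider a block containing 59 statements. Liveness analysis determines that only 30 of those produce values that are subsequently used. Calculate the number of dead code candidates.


Dead code = total statements - live definitions
= 59 - 30 = 29

29


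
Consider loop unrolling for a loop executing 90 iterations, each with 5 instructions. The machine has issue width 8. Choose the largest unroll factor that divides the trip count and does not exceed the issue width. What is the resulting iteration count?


Largest divisor of 90 <= 8 is 6
New iterations = 90 / 6 = 15

15


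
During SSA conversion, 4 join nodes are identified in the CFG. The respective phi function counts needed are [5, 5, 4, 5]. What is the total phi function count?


Total phi functions = sum of phi functions at each join node
= 5 + 5 + 4 + 5 = 19

19


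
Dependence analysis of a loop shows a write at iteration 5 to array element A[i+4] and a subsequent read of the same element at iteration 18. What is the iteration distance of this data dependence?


Distance = read iteration - write iteration
= 18 - 5 = 13

13


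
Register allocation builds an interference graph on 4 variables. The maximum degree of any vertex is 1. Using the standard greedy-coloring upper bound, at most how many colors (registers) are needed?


Greedy coloring never needs more than (max_degree + 1) colors: when coloring a vertex, at most max_degree neighbors are already colored.
Upper bound = 1 + 1 = 2

2


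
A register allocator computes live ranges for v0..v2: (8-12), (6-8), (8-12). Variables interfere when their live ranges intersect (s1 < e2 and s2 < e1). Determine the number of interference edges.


Check all pairs for overlapping intervals.
Two intervals (s1,e1) and (s2,e2) overlap if s1 < e2 and s2 < e1.
v0 (8-12) vs v1..v2: overlaps v2 -> 1
v1 (6-8) vs v2: overlaps none -> 0
Total overlapping pairs = 1 + 0 = 1

1


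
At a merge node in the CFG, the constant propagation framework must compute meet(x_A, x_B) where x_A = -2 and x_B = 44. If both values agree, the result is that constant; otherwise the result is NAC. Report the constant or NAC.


Meet operation: if both paths give the same constant, result is that constant; if they differ, result is NAC (not-a-constant).
Path A: -2, Path B: 44 -> differ
Result: not-a-constant -> NAC

NAC


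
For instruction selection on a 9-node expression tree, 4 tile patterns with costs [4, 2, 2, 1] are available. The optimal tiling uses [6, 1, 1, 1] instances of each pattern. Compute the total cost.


Total cost = sum(count_i * cost_i)
= 6*4 + 1*2 + 1*2 + 1*1
= 29

29


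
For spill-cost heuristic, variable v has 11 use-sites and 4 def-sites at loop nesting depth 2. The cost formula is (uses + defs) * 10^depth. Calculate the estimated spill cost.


uses + defs = 11 + 4 = 15
10^2 = 100
Spill cost = 15 * 100 = 1500

1500


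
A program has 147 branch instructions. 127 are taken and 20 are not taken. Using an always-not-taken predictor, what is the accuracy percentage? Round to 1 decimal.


Predictor: always-not-taken
Correct predictions = 20
Accuracy = 20 / 147 * 100 = 13.6%

13.6


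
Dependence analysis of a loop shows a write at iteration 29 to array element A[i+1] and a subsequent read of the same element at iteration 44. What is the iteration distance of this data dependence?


Distance = read iteration - write iteration
= 44 - 29 = 15

15


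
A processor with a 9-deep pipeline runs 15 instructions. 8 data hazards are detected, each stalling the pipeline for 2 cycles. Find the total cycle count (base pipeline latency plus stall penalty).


Base cycles = 9 + 15 - 1 = 23
Total stalls = 8 * 2 = 16
Total = 23 + 16 = 39

39


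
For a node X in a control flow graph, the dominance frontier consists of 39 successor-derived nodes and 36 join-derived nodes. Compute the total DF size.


DF(X) = direct successor contributions + join point contributions
= 39 + 36 = 75

75


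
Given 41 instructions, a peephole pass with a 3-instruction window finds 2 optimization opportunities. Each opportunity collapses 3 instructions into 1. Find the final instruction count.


Each match removes 2 instructions.
Total removed = 2 * 2 = 4
Remaining = 41 - 4 = 37

37


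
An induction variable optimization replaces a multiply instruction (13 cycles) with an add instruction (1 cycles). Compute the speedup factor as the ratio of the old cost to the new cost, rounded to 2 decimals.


Ratio = mult_cost / add_cost = 13 / 1 = 13.0

13.0


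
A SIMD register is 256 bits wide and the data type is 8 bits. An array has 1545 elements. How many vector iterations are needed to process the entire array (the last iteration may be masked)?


Width = 256 / 8 = 32 elements per vector op
Iterations = ceil(1545 / 32) = 49

49


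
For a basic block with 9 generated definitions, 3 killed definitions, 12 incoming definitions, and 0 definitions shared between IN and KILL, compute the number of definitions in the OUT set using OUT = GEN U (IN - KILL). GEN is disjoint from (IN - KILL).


IN - KILL: 12 - 0 = 12 surviving definitions
OUT = GEN + surviving = 9 + 12 = 21

21


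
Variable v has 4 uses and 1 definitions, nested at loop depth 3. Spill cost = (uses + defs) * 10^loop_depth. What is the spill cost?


uses + defs = 4 + 1 = 5
10^3 = 1000
Spill cost = 5 * 1000 = 5000

5000


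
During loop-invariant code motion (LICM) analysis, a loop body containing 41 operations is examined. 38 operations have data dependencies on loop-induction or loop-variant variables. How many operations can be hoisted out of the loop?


Invariant candidates = total - loop-dependent
= 41 - 38 = 3

3


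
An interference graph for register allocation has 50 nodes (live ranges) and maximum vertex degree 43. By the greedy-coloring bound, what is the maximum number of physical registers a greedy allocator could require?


Greedy coloring never needs more than (max_degree + 1) colors: when coloring a vertex, at most max_degree neighbors are already colored.
Upper bound = 43 + 1 = 44

44


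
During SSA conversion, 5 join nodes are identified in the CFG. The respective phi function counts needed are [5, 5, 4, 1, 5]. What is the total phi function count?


Total phi functions = sum of phi functions at each join node
= 5 + 5 + 4 + 1 + 5 = 20

20


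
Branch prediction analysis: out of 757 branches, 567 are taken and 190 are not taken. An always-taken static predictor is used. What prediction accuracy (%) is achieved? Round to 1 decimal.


Predictor: always-taken
Correct predictions = 567
Accuracy = 567 / 757 * 100 = 74.9%

74.9


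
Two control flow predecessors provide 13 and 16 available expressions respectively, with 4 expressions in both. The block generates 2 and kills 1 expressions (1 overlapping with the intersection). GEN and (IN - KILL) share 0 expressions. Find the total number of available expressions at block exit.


IN = intersection of predecessors = 4
IN - KILL = 4 - 1 = 3
|OUT| = |GEN| + |IN - KILL| - |GEN ∩ (IN - KILL)| = 2 + 3 - 0 = 5

5


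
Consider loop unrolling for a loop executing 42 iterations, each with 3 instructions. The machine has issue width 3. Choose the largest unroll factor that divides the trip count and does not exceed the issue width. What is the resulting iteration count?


Largest divisor of 42 <= 3 is 3
New iterations = 42 / 3 = 14

14


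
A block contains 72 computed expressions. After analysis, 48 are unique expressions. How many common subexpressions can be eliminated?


CSE count = total expressions - unique expressions
= 72 - 48 = 24

24


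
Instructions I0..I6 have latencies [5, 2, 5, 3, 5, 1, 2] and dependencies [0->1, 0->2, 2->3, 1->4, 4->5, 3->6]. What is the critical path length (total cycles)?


Compute longest path through dependency graph: dist(Ik) = max over predecessors of dist + latency(Ik).
dist(I0) = latency 5 = 5
dist(I1) = dist(I0) + 2 = 5 + 2 = 7
dist(I2) = dist(I0) + 5 = 5 + 5 = 10
dist(I3) = dist(I2) + 3 = 10 + 3 = 13
dist(I4) = dist(I1) + 5 = 7 + 5 = 12
dist(I5) = dist(I4) + 1 = 12 + 1 = 13
dist(I6) = dist(I3) + 2 = 13 + 2 = 15
Critical path = max dist = 15

15


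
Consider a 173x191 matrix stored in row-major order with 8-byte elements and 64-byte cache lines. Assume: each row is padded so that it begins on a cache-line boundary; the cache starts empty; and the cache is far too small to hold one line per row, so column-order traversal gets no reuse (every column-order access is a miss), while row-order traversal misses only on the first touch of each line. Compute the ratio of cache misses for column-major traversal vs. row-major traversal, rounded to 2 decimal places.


Each row occupies 191 * 8 = 1528 bytes and starts on a line boundary, so it spans ceil(1528 / 64) = 24 cache lines.
Row-major traversal misses (one per line touched): 173 * ceil(191 * 8 / 64) = 4152
Column-major traversal misses (no reuse, every access misses): 173 * 191 = 33043
Ratio = 33043 / 4152 = 7.96

7.96


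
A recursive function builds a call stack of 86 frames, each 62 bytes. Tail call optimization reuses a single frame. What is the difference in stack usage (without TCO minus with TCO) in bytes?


Without TCO: 86 * 62 = 5332 bytes
With TCO: reuse 1 frame = 62 bytes
Savings = 5332 - 62 = 5270

5270


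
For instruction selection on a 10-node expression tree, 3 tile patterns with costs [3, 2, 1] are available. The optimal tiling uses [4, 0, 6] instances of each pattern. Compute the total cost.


Total cost = sum(count_i * cost_i)
= 4*3 + 0*2 + 6*1
= 18

18


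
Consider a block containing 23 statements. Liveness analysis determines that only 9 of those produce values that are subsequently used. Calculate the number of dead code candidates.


Dead code = total statements - live definitions
= 23 - 9 = 14

14


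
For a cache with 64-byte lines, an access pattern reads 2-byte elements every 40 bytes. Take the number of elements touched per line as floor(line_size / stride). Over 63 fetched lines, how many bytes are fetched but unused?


Elements per line = floor(64 / 40) = 1
Bytes used per line = 1 * 2 = 2
Wasted per line = 64 - 2 = 62
Total wasted = 62 * 63 = 3906

3906


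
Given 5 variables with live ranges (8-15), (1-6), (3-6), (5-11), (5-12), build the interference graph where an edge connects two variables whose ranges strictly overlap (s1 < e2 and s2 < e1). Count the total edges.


Check all pairs for overlapping intervals.
Two intervals (s1,e1) and (s2,e2) overlap if s1 < e2 and s2 < e1.
v0 (8-15) vs v1..v4: overlaps v3, v4 -> 2
v1 (1-6) vs v2..v4: overlaps v2, v3, v4 -> 3
v2 (3-6) vs v3..v4: overlaps v3, v4 -> 2
v3 (5-11) vs v4: overlaps v4 -> 1
Total overlapping pairs = 2 + 3 + 2 + 1 = 8

8


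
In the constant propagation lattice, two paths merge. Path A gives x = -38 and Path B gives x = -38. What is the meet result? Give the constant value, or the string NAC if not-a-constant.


Meet operation: if both paths give the same constant, result is that constant; if they differ, result is NAC (not-a-constant).
Path A: -38, Path B: -38 -> equal
Result: constant -> -38

-38


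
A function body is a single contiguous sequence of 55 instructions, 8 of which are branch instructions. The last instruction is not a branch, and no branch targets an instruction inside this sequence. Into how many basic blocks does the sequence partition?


With no in-sequence branch targets, the leaders are the first instruction plus the instruction after each branch.
Number of basic blocks = branches + 1
= 8 + 1 = 9

9


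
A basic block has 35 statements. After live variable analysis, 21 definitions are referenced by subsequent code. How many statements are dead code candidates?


Dead code = total statements - live definitions
= 35 - 21 = 14

14


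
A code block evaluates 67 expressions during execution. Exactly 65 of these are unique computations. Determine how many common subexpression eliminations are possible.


CSE count = total expressions - unique expressions
= 67 - 65 = 2

2


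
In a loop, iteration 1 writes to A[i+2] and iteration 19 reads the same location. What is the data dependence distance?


Distance = read iteration - write iteration
= 19 - 1 = 18

18


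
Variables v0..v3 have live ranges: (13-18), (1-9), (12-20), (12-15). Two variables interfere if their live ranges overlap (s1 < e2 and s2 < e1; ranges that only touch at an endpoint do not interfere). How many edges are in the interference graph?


Check all pairs for overlapping intervals.
Two intervals (s1,e1) and (s2,e2) overlap if s1 < e2 and s2 < e1.
v0 (13-18) vs v1..v3: overlaps v2, v3 -> 2
v1 (1-9) vs v2..v3: overlaps none -> 0
v2 (12-20) vs v3: overlaps v3 -> 1
Total overlapping pairs = 2 + 0 + 1 = 3

3


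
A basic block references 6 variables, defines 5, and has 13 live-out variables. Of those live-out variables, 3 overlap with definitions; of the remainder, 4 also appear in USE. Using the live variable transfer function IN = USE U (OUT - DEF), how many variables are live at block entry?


OUT - DEF: 13 - 3 = 10
|IN| = |USE| + |OUT - DEF| - |USE ∩ (OUT - DEF)| = 6 + 10 - 4 = 12

12


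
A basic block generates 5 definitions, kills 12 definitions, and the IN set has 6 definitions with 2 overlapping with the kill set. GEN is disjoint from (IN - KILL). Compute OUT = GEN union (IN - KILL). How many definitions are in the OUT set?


IN - KILL: 6 - 2 = 4 surviving definitions
OUT = GEN + surviving = 5 + 4 = 9

9


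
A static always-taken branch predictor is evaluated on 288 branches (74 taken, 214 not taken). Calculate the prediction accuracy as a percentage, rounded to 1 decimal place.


Predictor: always-taken
Correct predictions = 74
Accuracy = 74 / 288 * 100 = 25.7%

25.7


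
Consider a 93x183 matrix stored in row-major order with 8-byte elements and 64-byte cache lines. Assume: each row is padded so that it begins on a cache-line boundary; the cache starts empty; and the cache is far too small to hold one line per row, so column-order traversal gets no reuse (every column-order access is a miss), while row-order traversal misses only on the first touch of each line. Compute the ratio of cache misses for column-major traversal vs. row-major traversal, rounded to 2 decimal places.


Each row occupies 183 * 8 = 1464 bytes and starts on a line boundary, so it spans ceil(1464 / 64) = 23 cache lines.
Row-major traversal misses (one per line touched): 93 * ceil(183 * 8 / 64) = 2139
Column-major traversal misses (no reuse, every access misses): 93 * 183 = 17019
Ratio = 17019 / 2139 = 7.96

7.96


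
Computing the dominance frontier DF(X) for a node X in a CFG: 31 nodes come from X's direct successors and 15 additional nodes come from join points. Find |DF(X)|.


DF(X) = direct successor contributions + join point contributions
= 31 + 15 = 46

46


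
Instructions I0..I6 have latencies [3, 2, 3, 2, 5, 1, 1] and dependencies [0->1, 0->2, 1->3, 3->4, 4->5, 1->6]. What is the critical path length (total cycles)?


Compute longest path through dependency graph: dist(Ik) = max over predecessors of dist + latency(Ik).
dist(I0) = latency 3 = 3
dist(I1) = dist(I0) + 2 = 3 + 2 = 5
dist(I2) = dist(I0) + 3 = 3 + 3 = 6
dist(I3) = dist(I1) + 2 = 5 + 2 = 7
dist(I4) = dist(I3) + 5 = 7 + 5 = 12
dist(I5) = dist(I4) + 1 = 12 + 1 = 13
dist(I6) = dist(I1) + 1 = 5 + 1 = 6
Critical path = max dist = 13

13


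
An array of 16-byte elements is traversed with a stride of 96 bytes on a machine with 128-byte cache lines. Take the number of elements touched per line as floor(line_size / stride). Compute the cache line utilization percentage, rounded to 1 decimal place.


Elements per cache line = floor(128 / 96) = 1
Bytes used = 1 * 16 = 16
Utilization = 16 / 128 * 100 = 12.5%

12.5


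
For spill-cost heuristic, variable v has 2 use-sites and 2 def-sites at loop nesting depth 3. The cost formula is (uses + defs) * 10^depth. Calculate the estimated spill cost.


uses + defs = 2 + 2 = 4
10^3 = 1000
Spill cost = 4 * 1000 = 4000

4000


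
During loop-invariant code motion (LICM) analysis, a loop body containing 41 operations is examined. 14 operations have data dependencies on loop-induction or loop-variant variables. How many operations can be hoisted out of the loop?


Invariant candidates = total - loop-dependent
= 41 - 14 = 27

27


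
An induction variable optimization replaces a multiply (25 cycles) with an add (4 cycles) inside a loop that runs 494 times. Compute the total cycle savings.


Per-iteration saving = 25 - 4 = 21
Total saved = 494 * 21 = 10374

10374


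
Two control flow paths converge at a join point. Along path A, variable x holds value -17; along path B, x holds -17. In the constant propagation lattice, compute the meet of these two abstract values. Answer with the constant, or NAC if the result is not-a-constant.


Meet operation: if both paths give the same constant, result is that constant; if they differ, result is NAC (not-a-constant).
Path A: -17, Path B: -17 -> equal
Result: constant -> -17

-17


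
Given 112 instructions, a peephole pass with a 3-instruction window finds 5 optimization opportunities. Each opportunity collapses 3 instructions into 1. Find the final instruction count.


Each match removes 2 instructions.
Total removed = 5 * 2 = 10
Remaining = 112 - 10 = 102

102


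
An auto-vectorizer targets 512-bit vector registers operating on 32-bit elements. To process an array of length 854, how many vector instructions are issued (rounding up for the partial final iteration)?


Width = 512 / 32 = 16 elements per vector op
Iterations = ceil(854 / 16) = 54

54


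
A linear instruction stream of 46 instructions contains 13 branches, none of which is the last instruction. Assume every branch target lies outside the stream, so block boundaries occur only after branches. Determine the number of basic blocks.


With no in-sequence branch targets, the leaders are the first instruction plus the instruction after each branch.
Number of basic blocks = branches + 1
= 13 + 1 = 14

14


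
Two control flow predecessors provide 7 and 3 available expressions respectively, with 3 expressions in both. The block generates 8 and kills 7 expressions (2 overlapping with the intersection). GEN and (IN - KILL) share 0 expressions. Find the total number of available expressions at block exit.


IN = intersection of predecessors = 3
IN - KILL = 3 - 2 = 1
|OUT| = |GEN| + |IN - KILL| - |GEN ∩ (IN - KILL)| = 8 + 1 - 0 = 9

9


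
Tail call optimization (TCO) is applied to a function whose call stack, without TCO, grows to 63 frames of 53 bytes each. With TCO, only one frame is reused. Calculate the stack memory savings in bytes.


Without TCO: 63 * 53 = 3339 bytes
With TCO: reuse 1 frame = 53 bytes
Savings = 3339 - 53 = 3286

3286


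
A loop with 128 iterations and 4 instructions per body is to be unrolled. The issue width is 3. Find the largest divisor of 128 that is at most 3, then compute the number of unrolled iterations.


Largest divisor of 128 <= 3 is 2
New iterations = 128 / 2 = 64

64


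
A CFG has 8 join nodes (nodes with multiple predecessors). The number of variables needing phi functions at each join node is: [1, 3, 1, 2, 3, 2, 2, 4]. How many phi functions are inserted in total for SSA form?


Total phi functions = sum of phi functions at each join node
= 1 + 3 + 1 + 2 + 3 + 2 + 2 + 4 = 18

18


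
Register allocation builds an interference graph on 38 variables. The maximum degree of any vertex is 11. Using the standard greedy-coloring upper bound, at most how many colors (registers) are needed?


Greedy coloring never needs more than (max_degree + 1) colors: when coloring a vertex, at most max_degree neighbors are already colored.
Upper bound = 11 + 1 = 12

12


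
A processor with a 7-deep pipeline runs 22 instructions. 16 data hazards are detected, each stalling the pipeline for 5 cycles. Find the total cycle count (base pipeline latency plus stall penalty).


Base cycles = 7 + 22 - 1 = 28
Total stalls = 16 * 5 = 80
Total = 28 + 80 = 108

108


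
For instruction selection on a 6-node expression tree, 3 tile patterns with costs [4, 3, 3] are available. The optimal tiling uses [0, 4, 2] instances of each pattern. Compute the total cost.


Total cost = sum(count_i * cost_i)
= 0*4 + 4*3 + 2*3
= 18

18


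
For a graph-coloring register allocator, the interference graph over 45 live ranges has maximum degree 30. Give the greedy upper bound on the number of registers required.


Greedy coloring never needs more than (max_degree + 1) colors: when coloring a vertex, at most max_degree neighbors are already colored.
Upper bound = 30 + 1 = 31

31


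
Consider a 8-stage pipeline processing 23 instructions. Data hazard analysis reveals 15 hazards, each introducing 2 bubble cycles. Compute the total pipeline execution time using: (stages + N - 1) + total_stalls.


Base cycles = 8 + 23 - 1 = 30
Total stalls = 15 * 2 = 30
Total = 30 + 30 = 60

60


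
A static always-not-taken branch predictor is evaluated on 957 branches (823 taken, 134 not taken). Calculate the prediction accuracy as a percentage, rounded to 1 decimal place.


Predictor: always-not-taken
Correct predictions = 134
Accuracy = 134 / 957 * 100 = 14.0%

14.0


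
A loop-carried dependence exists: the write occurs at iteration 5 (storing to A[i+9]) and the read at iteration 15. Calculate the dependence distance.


Distance = read iteration - write iteration
= 15 - 5 = 10

10


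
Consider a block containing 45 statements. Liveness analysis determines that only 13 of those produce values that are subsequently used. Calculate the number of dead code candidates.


Dead code = total statements - live definitions
= 45 - 13 = 32

32


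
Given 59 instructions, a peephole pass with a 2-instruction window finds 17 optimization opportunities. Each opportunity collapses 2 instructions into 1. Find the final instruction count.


Each match removes 1 instructions.
Total removed = 17 * 1 = 17
Remaining = 59 - 17 = 42

42


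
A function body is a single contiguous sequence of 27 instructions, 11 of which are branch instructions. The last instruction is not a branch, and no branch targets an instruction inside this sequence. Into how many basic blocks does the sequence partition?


With no in-sequence branch targets, the leaders are the first instruction plus the instruction after each branch.
Number of basic blocks = branches + 1
= 11 + 1 = 12

12


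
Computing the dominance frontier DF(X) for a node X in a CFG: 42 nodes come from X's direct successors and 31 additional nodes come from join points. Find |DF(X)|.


DF(X) = direct successor contributions + join point contributions
= 42 + 31 = 73

73


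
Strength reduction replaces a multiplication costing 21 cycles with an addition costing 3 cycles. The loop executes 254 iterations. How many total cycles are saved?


Per-iteration saving = 21 - 3 = 18
Total saved = 254 * 18 = 4572

4572


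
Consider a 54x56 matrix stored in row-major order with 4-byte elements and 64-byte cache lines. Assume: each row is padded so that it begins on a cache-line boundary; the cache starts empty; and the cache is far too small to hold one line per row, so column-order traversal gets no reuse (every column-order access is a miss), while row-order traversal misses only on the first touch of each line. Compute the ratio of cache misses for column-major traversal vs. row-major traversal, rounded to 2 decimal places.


Each row occupies 56 * 4 = 224 bytes and starts on a line boundary, so it spans ceil(224 / 64) = 4 cache lines.
Row-major traversal misses (one per line touched): 54 * ceil(56 * 4 / 64) = 216
Column-major traversal misses (no reuse, every access misses): 54 * 56 = 3024
Ratio = 3024 / 216 = 14.0

14.0


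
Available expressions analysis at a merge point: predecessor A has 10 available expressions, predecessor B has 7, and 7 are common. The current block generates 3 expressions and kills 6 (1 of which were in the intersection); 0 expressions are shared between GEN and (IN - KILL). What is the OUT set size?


IN = intersection of predecessors = 7
IN - KILL = 7 - 1 = 6
|OUT| = |GEN| + |IN - KILL| - |GEN ∩ (IN - KILL)| = 3 + 6 - 0 = 9

9


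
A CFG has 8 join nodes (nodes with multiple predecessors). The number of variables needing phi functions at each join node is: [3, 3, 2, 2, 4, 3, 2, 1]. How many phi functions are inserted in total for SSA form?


Total phi functions = sum of phi functions at each join node
= 3 + 3 + 2 + 2 + 4 + 3 + 2 + 1 = 20

20


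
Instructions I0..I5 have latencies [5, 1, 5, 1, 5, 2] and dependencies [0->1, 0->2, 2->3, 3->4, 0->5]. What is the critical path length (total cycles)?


Compute longest path through dependency graph: dist(Ik) = max over predecessors of dist + latency(Ik).
dist(I0) = latency 5 = 5
dist(I1) = dist(I0) + 1 = 5 + 1 = 6
dist(I2) = dist(I0) + 5 = 5 + 5 = 10
dist(I3) = dist(I2) + 1 = 10 + 1 = 11
dist(I4) = dist(I3) + 5 = 11 + 5 = 16
dist(I5) = dist(I0) + 2 = 5 + 2 = 7
Critical path = max dist = 16

16
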